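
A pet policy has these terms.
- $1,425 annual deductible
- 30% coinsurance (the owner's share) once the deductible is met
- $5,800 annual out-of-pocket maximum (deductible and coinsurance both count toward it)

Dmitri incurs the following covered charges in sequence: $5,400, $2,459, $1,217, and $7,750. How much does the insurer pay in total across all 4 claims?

$11,026

#1 ($5,400): $1,425 finishes the deductible; $3,975 goes to coinsurance; owner's 30% is $1,192.50. Owner owes $2,617.50 (running OOP $2,617.50). Plan pays $5,400 − $2,617.50 = $2,782.50.
#2 ($2,459): 30% coinsurance on $2,459 = $737.70. Owner pays $737.70; OOP now $3,355.20. Plan pays $2,459 − $737.70 = $1,721.30.
#3 ($1,217): deductible already satisfied, so owner's share is 30% × $1,217 = $365.10. Cost to owner: $365.10. OOP to date $3,720.30. Plan pays $1,217 − $365.10 = $851.90.
#4 ($7,750): deductible met; 30% of $7,750 = $2,325. OOP would hit $6,045.30 > $5,800, so the cap limits the owner to $5,800 − $3,720.30 = $2,079.70. Plan pays $7,750 − $2,079.70 = $5,670.30.
Insurer total = bills − owner's total = $16,826 − $5,800 = $11,026.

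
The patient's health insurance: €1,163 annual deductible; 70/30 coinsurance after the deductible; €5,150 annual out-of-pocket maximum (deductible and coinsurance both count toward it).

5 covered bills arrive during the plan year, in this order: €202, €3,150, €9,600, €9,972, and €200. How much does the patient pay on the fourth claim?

€450.30

#1 (€202): all of it applies to the deductible. Cost to patient: €202. OOP to date €202.
#2 (€3,150): €961 to deductible, leaving €2,189; 30% of €2,189 = €656.70. Patient owes €1,617.70 (running OOP €1,819.70).
#3 (€9,600): 30% coinsurance on €9,600 = €2,880. Cost to patient: €2,880. OOP to date €4,699.70.
#4 (€9,972): 30% coinsurance on €9,972 = €2,991.60. That would push OOP to €7,691.30, over the €5,150 cap, so patient pays €5,150 − €4,699.70 = €450.30.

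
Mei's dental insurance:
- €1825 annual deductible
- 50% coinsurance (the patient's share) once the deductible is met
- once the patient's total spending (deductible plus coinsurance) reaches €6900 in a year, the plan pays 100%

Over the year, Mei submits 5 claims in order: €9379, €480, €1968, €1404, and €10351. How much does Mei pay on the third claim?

€984

#1 (€9379): €1825 to deductible, leaving €7554; patient's 50% is €3777. Cost to patient: €5602. OOP to date €5602.
#2 (€480): 50% coinsurance on €480 = €240. Cost to patient: €240. OOP to date €5842.
#3 (€1968): 50% coinsurance on €1968 = €984. Patient owes €984 (running OOP €6826).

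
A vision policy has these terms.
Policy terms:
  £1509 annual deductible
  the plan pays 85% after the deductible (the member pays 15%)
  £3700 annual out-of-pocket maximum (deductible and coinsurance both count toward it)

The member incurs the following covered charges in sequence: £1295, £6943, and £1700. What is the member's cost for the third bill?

£255

Bill 1, £1295: entire amount goes to the deductible. Cost to member: £1295. OOP to date £1295.
Bill 2, £6943: deductible takes £214, £6729 remains; 15% of £6729 = £1009.35. Cost to member: £1223.35. OOP to date £2518.35.
Bill 3, £1700: deductible met; 15% of £1700 = £255. Cost to member: £255. OOP to date £2773.35.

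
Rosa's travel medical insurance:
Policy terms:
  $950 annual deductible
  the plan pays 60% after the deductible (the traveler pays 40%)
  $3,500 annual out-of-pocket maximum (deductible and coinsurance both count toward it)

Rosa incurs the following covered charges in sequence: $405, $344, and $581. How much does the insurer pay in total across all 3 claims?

$228

Claim 1 — $405: entire amount goes to the deductible. Traveler pays $405; OOP now $405. Insurer: $405 − $405 = $0.
Claim 2 — $344: entire amount goes to the deductible. Traveler owes $344 (running OOP $749). Insurer: $344 − $344 = $0.
Claim 3 — $581: deductible takes $201, $380 remains; 40% of $380 = $152. Traveler owes $353 (running OOP $1,102). Insurer: $581 − $353 = $228.
Insurer total = bills − traveler's total = $1,330 − $1,102 = $228.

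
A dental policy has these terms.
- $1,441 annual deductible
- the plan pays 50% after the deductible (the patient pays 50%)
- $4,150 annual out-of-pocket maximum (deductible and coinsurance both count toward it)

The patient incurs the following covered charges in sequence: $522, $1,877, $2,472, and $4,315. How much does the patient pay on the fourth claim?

$994

#1 ($522): all of it applies to the deductible. Patient owes $522 (running OOP $522).
#2 ($1,877): deductible takes $919, $958 remains; coinsurance $958 × 50% = $479. Patient pays $1,398; OOP now $1,920.
#3 ($2,472): deductible already satisfied, so patient's share is 50% × $2,472 = $1,236. Cost to patient: $1,236. OOP to date $3,156.
#4 ($4,315): deductible met; 50% of $4,315 = $2,157.50. OOP would hit $5,313.50 > $4,150, so the cap limits the patient to $4,150 − $3,156 = $994.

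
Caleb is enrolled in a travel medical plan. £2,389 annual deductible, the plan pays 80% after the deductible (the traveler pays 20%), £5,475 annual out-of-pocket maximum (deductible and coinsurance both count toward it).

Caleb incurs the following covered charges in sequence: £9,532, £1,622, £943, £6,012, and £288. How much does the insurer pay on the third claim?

£754.40

#1 (£9,532): £2,389 to deductible, leaving £7,143; traveler's 20% is £1,428.60. Traveler pays £3,817.60; OOP now £3,817.60. Insurer: £9,532 − £3,817.60 = £5,714.40.
#2 (£1,622): deductible already satisfied, so traveler's share is 20% × £1,622 = £324.40. Traveler owes £324.40 (running OOP £4,142). Plan pays £1,622 − £324.40 = £1,297.60.
#3 (£943): deductible already satisfied, so traveler's share is 20% × £943 = £188.60. Traveler pays £188.60; OOP now £4,330.60. Insurer: £943 − £188.60 = £754.40.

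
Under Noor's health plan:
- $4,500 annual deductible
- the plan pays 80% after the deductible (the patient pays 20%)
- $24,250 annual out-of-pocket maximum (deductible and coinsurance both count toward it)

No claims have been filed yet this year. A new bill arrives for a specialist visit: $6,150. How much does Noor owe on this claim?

Nothing has been paid toward the $4,500 deductible, so the first $4,500 of this charge is applied there.
After the $4,500 deductible portion, $6,150 − $4,500 = $1,650 is subject to coinsurance.
20% of $1,650 = $330 falls to the patient.
Patient responsibility before any cap: $4,500 + $330 = $4,830.
Cumulative spending $0 + $4,830 = $4,830 stays under the $24,250 maximum.

$4,830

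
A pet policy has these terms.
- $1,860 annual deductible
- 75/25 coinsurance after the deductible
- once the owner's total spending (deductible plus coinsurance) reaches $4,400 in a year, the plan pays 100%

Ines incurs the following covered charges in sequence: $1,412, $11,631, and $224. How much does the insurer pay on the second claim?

$8,643

Claim 1 ($1,412): fully absorbed by the deductible. Owner owes $1,412 (running OOP $1,412). Plan pays $1,412 − $1,412 = $0.
Claim 2 ($11,631): deductible takes $448, $11,183 remains; coinsurance $11,183 × 25% = $2,795.75. Deductible plus coinsurance: $448 + $2,795.75 = $3,243.75. Adding that to $1,412 gives $4,655.75, past the $4,400 cap; owner pays only $4,400 − $1,412 = $2,988. Insurer: $11,631 − $2,988 = $8,643.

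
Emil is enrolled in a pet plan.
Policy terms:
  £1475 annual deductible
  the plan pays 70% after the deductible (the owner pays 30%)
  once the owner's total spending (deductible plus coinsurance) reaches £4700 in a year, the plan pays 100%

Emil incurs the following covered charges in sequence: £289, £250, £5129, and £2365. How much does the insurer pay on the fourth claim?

£1655.50

Bill 1, £289: all of it applies to the deductible. Owner owes £289 (running OOP £289). Insurer: £289 − £289 = £0.
Bill 2, £250: fully absorbed by the deductible. Owner pays £250; OOP now £539. Insurer: £250 − £250 = £0.
Bill 3, £5129: £936 finishes the deductible; £4193 goes to coinsurance; coinsurance £4193 × 30% = £1257.90. Owner pays £2193.90; OOP now £2732.90. Plan pays £5129 − £2193.90 = £2935.10.
Bill 4, £2365: deductible met; 30% of £2365 = £709.50. Owner pays £709.50; OOP now £3442.40. Insurer: £2365 − £709.50 = £1655.50.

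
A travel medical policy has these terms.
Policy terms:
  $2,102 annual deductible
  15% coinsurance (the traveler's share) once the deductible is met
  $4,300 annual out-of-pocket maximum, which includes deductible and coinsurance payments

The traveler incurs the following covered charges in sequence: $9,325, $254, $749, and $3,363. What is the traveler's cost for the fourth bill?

$504.45

Claim 1 ($9,325): $2,102 to deductible, leaving $7,223; traveler's 15% is $1,083.45. Traveler owes $3,185.45 (running OOP $3,185.45).
Claim 2 ($254): deductible met; 15% of $254 = $38.10. Traveler owes $38.10 (running OOP $3,223.55).
Claim 3 ($749): 15% coinsurance on $749 = $112.35. Traveler pays $112.35; OOP now $3,335.90.
Claim 4 ($3,363): 15% coinsurance on $3,363 = $504.45. Cost to traveler: $504.45. OOP to date $3,840.35.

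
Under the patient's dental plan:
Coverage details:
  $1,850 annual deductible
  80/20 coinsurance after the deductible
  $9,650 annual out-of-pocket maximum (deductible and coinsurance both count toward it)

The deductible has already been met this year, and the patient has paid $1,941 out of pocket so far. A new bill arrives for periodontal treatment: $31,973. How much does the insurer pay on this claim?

The deductible is already satisfied, so the full bill goes to coinsurance.
Coinsurance: $31,973 × 20% = $6,394.60.
Total out-of-pocket so far would be $1,941 + $6,394.60 = $8,335.60, below the $9,650 cap — no reduction.
The plan picks up $31,973 − $6,394.60 = $25,578.40.

$25,578.40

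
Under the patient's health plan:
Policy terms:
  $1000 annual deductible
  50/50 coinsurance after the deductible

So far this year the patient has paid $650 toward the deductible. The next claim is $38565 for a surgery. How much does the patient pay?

$650 of the $1000 deductible is already met, leaving $350.
The remaining $38215 (= $38565 − $350) moves to coinsurance.
Patient's 50% share of $38215 is $19107.50.
Patient responsibility: $350 + $19107.50 = $19457.50.

$19457.50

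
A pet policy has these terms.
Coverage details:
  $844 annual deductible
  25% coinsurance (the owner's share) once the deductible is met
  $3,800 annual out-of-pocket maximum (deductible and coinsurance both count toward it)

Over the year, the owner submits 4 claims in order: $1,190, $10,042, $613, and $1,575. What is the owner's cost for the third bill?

Claim 1 ($1,190): deductible takes $844, $346 remains; owner's 25% is $86.50. Owner pays $930.50; OOP now $930.50.
Claim 2 ($10,042): deductible already satisfied, so owner's share is 25% × $10,042 = $2,510.50. Cost to owner: $2,510.50. OOP to date $3,441.
Claim 3 ($613): deductible already satisfied, so owner's share is 25% × $613 = $153.25. Cost to owner: $153.25. OOP to date $3,594.25.

$153.25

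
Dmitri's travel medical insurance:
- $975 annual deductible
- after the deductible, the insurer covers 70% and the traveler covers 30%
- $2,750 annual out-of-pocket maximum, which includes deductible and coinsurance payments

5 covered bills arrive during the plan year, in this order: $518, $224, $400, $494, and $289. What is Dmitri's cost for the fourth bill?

$148.20

#1 ($518): fully absorbed by the deductible. Cost to traveler: $518. OOP to date $518.
#2 ($224): all of it applies to the deductible. Cost to traveler: $224. OOP to date $742.
#3 ($400): $233 finishes the deductible; $167 goes to coinsurance; traveler's 30% is $50.10. Traveler pays $283.10; OOP now $1,025.10.
#4 ($494): deductible already satisfied, so traveler's share is 30% × $494 = $148.20. Cost to traveler: $148.20. OOP to date $1,173.30.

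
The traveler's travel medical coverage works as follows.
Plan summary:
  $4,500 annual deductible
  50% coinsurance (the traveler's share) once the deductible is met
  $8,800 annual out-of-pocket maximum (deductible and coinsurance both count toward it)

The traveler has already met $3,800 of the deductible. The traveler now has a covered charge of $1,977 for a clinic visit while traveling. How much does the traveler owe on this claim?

Remaining deductible: $4,500 − $3,800 = $700.
That leaves $1,977 − $700 = $1,277 for coinsurance.
Traveler's 50% share of $1,277 is $638.50.
Traveler responsibility before any cap: $700 + $638.50 = $1,338.50.
Total out-of-pocket so far would be $3,800 + $1,338.50 = $5,138.50, below the $8,800 cap — no reduction.

$1,338.50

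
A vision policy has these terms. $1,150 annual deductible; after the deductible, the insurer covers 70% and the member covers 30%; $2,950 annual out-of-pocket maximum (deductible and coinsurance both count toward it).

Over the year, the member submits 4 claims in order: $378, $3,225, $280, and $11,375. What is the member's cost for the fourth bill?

$980.10

Bill 1, $378: fully absorbed by the deductible. Member pays $378; OOP now $378.
Bill 2, $3,225: deductible takes $772, $2,453 remains; 30% of $2,453 = $735.90. Member owes $1,507.90 (running OOP $1,885.90).
Bill 3, $280: deductible met; 30% of $280 = $84. Cost to member: $84. OOP to date $1,969.90.
Bill 4, $11,375: deductible already satisfied, so member's share is 30% × $11,375 = $3,412.50. OOP would hit $5,382.40 > $2,950, so the cap limits the member to $2,950 − $1,969.90 = $980.10.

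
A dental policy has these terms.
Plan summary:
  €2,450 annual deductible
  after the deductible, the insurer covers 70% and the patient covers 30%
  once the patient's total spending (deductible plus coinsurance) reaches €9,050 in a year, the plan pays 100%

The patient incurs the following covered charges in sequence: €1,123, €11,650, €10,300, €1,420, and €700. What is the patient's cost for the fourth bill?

€413.10

Claim 1 (€1,123): all of it applies to the deductible. Patient owes €1,123 (running OOP €1,123).
Claim 2 (€11,650): €1,327 to deductible, leaving €10,323; coinsurance €10,323 × 30% = €3,096.90. Cost to patient: €4,423.90. OOP to date €5,546.90.
Claim 3 (€10,300): deductible already satisfied, so patient's share is 30% × €10,300 = €3,090. Cost to patient: €3,090. OOP to date €8,636.90.
Claim 4 (€1,420): deductible already satisfied, so patient's share is 30% × €1,420 = €426. OOP would hit €9,062.90 > €9,050, so the cap limits the patient to €9,050 − €8,636.90 = €413.10.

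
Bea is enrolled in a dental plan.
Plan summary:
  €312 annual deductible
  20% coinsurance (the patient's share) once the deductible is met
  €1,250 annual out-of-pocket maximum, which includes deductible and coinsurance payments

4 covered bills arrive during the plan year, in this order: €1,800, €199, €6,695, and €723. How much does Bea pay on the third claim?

Claim 1 — €1,800: €312 finishes the deductible; €1,488 goes to coinsurance; coinsurance €1,488 × 20% = €297.60. Patient pays €609.60; OOP now €609.60.
Claim 2 — €199: deductible met; 20% of €199 = €39.80. Cost to patient: €39.80. OOP to date €649.40.
Claim 3 — €6,695: deductible already satisfied, so patient's share is 20% × €6,695 = €1,339. OOP would hit €1,988.40 > €1,250, so the cap limits the patient to €1,250 − €649.40 = €600.60.

€600.60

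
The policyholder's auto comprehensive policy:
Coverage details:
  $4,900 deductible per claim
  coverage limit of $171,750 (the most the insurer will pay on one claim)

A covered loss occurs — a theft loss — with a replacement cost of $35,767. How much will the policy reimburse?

Less the $4,900 deductible: $35,767 − $4,900 = $30,867.
That's under the $171,750 cap, so the insurer reimburses the full $30,867.

$30,867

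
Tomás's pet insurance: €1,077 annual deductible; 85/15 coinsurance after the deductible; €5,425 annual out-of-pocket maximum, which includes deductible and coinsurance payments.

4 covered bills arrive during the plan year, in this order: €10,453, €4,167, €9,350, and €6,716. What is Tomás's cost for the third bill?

€1,402.50

#1 (€10,453): deductible takes €1,077, €9,376 remains; owner's 15% is €1,406.40. Cost to owner: €2,483.40. OOP to date €2,483.40.
#2 (€4,167): deductible met; 15% of €4,167 = €625.05. Cost to owner: €625.05. OOP to date €3,108.45.
#3 (€9,350): 15% coinsurance on €9,350 = €1,402.50. Cost to owner: €1,402.50. OOP to date €4,510.95.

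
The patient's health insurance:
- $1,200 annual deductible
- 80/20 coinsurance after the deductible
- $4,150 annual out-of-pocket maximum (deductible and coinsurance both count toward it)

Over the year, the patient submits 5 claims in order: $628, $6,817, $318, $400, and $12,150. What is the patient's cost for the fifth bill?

$1,557.40

Claim 1 ($628): fully absorbed by the deductible. Cost to patient: $628. OOP to date $628.
Claim 2 ($6,817): deductible takes $572, $6,245 remains; coinsurance $6,245 × 20% = $1,249. Patient pays $1,821; OOP now $2,449.
Claim 3 ($318): 20% coinsurance on $318 = $63.60. Cost to patient: $63.60. OOP to date $2,512.60.
Claim 4 ($400): 20% coinsurance on $400 = $80. Patient owes $80 (running OOP $2,592.60).
Claim 5 ($12,150): deductible met; 20% of $12,150 = $2,430. OOP would hit $5,022.60 > $4,150, so the cap limits the patient to $4,150 − $2,592.60 = $1,557.40.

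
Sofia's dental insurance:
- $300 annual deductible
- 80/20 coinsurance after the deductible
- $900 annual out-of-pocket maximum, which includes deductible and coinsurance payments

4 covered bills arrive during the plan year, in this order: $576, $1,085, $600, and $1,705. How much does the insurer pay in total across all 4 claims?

Bill 1, $576: deductible takes $300, $276 remains; patient's 20% is $55.20. Patient pays $355.20; OOP now $355.20. Plan pays $576 − $355.20 = $220.80.
Bill 2, $1,085: deductible already satisfied, so patient's share is 20% × $1,085 = $217. Cost to patient: $217. OOP to date $572.20. Insurer: $1,085 − $217 = $868.
Bill 3, $600: 20% coinsurance on $600 = $120. Cost to patient: $120. OOP to date $692.20. Plan pays $600 − $120 = $480.
Bill 4, $1,705: 20% coinsurance on $1,705 = $341. OOP would hit $1,033.20 > $900, so the cap limits the patient to $900 − $692.20 = $207.80. Plan pays $1,705 − $207.80 = $1,497.20.
Insurer total: $220.80 + $868 + $480 + $1,497.20 = $3,066.

$3,066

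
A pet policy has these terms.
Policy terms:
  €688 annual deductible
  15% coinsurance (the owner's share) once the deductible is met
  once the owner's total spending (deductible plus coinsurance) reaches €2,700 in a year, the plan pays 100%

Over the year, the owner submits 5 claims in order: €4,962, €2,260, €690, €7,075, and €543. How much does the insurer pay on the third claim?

#1 (€4,962): €688 finishes the deductible; €4,274 goes to coinsurance; coinsurance €4,274 × 15% = €641.10. Owner pays €1,329.10; OOP now €1,329.10. Insurer: €4,962 − €1,329.10 = €3,632.90.
#2 (€2,260): deductible met; 15% of €2,260 = €339. Owner pays €339; OOP now €1,668.10. Insurer: €2,260 − €339 = €1,921.
#3 (€690): deductible already satisfied, so owner's share is 15% × €690 = €103.50. Owner pays €103.50; OOP now €1,771.60. Plan pays €690 − €103.50 = €586.50.

€586.50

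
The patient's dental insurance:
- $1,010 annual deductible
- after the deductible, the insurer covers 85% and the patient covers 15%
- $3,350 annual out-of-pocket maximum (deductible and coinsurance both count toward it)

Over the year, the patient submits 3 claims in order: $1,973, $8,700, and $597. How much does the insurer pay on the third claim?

Claim 1 — $1,973: $1,010 finishes the deductible; $963 goes to coinsurance; patient's 15% is $144.45. Patient owes $1,154.45 (running OOP $1,154.45). Plan pays $1,973 − $1,154.45 = $818.55.
Claim 2 — $8,700: deductible already satisfied, so patient's share is 15% × $8,700 = $1,305. Patient pays $1,305; OOP now $2,459.45. Insurer: $8,700 − $1,305 = $7,395.
Claim 3 — $597: deductible met; 15% of $597 = $89.55. Patient pays $89.55; OOP now $2,549. Insurer: $597 − $89.55 = $507.45.

$507.45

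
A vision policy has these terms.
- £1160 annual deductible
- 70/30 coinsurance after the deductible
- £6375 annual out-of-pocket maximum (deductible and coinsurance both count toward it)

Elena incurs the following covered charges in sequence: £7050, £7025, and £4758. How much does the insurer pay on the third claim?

#1 (£7050): £1160 to deductible, leaving £5890; 30% of £5890 = £1767. Member owes £2927 (running OOP £2927). Plan pays £7050 − £2927 = £4123.
#2 (£7025): 30% coinsurance on £7025 = £2107.50. Member pays £2107.50; OOP now £5034.50. Insurer: £7025 − £2107.50 = £4917.50.
#3 (£4758): deductible met; 30% of £4758 = £1427.40. Adding that to £5034.50 gives £6461.90, past the £6375 cap; member pays only £6375 − £5034.50 = £1340.50. Plan pays £4758 − £1340.50 = £3417.50.

£3417.50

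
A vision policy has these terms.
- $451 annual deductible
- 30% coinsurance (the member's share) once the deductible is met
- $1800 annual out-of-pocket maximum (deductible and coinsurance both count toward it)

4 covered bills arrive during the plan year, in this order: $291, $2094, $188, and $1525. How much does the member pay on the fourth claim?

Bill 1, $291: entire amount goes to the deductible. Member owes $291 (running OOP $291).
Bill 2, $2094: $160 to deductible, leaving $1934; 30% of $1934 = $580.20. Cost to member: $740.20. OOP to date $1031.20.
Bill 3, $188: deductible already satisfied, so member's share is 30% × $188 = $56.40. Member pays $56.40; OOP now $1087.60.
Bill 4, $1525: 30% coinsurance on $1525 = $457.50. Cost to member: $457.50. OOP to date $1545.10.

$457.50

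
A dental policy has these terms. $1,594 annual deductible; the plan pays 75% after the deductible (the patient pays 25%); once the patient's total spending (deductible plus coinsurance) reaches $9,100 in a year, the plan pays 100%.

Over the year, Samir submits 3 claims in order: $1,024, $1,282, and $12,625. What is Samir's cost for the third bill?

Claim 1 — $1,024: all of it applies to the deductible. Patient pays $1,024; OOP now $1,024.
Claim 2 — $1,282: $570 finishes the deductible; $712 goes to coinsurance; 25% of $712 = $178. Cost to patient: $748. OOP to date $1,772.
Claim 3 — $12,625: deductible already satisfied, so patient's share is 25% × $12,625 = $3,156.25. Patient pays $3,156.25; OOP now $4,928.25.

$3,156.25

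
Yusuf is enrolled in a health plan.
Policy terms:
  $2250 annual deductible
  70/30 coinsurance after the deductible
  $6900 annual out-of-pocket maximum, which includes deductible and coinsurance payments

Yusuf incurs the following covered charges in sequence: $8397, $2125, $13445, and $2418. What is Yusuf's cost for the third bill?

#1 ($8397): deductible takes $2250, $6147 remains; 30% of $6147 = $1844.10. Cost to patient: $4094.10. OOP to date $4094.10.
#2 ($2125): deductible met; 30% of $2125 = $637.50. Cost to patient: $637.50. OOP to date $4731.60.
#3 ($13445): 30% coinsurance on $13445 = $4033.50. OOP would hit $8765.10 > $6900, so the cap limits the patient to $6900 − $4731.60 = $2168.40.

$2168.40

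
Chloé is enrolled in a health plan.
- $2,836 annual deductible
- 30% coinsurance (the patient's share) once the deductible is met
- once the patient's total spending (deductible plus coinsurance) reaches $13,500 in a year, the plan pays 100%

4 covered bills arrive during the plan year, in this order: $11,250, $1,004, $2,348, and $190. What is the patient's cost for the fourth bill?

$57

Claim 1 — $11,250: deductible takes $2,836, $8,414 remains; 30% of $8,414 = $2,524.20. Patient owes $5,360.20 (running OOP $5,360.20).
Claim 2 — $1,004: deductible already satisfied, so patient's share is 30% × $1,004 = $301.20. Patient owes $301.20 (running OOP $5,661.40).
Claim 3 — $2,348: 30% coinsurance on $2,348 = $704.40. Patient owes $704.40 (running OOP $6,365.80).
Claim 4 — $190: deductible met; 30% of $190 = $57. Cost to patient: $57. OOP to date $6,422.80.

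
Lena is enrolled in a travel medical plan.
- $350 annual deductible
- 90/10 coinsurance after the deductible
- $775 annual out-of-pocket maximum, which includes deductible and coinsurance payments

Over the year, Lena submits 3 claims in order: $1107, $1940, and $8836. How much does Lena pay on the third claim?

Claim 1 — $1107: deductible takes $350, $757 remains; traveler's 10% is $75.70. Cost to traveler: $425.70. OOP to date $425.70.
Claim 2 — $1940: deductible met; 10% of $1940 = $194. Traveler pays $194; OOP now $619.70.
Claim 3 — $8836: deductible already satisfied, so traveler's share is 10% × $8836 = $883.60. Adding that to $619.70 gives $1503.30, past the $775 cap; traveler pays only $775 − $619.70 = $155.30.

$155.30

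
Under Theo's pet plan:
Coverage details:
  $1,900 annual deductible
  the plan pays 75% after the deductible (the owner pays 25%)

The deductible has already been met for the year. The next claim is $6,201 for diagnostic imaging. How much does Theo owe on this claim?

$1,550.25

With the deductible met, the entire $6,201 is subject to coinsurance.
25% of $6,201 = $1,550.25 falls to the owner.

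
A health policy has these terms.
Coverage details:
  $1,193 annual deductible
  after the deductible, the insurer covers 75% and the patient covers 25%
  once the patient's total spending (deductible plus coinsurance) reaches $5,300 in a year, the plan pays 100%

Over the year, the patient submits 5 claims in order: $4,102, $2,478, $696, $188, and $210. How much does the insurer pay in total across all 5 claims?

$4,860.75

Bill 1, $4,102: deductible takes $1,193, $2,909 remains; 25% of $2,909 = $727.25. Patient pays $1,920.25; OOP now $1,920.25. Insurer: $4,102 − $1,920.25 = $2,181.75.
Bill 2, $2,478: 25% coinsurance on $2,478 = $619.50. Patient owes $619.50 (running OOP $2,539.75). Plan pays $2,478 − $619.50 = $1,858.50.
Bill 3, $696: deductible already satisfied, so patient's share is 25% × $696 = $174. Cost to patient: $174. OOP to date $2,713.75. Insurer: $696 − $174 = $522.
Bill 4, $188: deductible already satisfied, so patient's share is 25% × $188 = $47. Patient pays $47; OOP now $2,760.75. Insurer: $188 − $47 = $141.
Bill 5, $210: 25% coinsurance on $210 = $52.50. Patient owes $52.50 (running OOP $2,813.25). Plan pays $210 − $52.50 = $157.50.
Insurer total = bills − patient's total = $7,674 − $2,813.25 = $4,860.75.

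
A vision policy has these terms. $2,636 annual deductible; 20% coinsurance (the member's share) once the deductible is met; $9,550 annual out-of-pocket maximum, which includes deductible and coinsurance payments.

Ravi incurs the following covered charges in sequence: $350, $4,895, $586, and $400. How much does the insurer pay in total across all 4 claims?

$2,876

Claim 1 — $350: entire amount goes to the deductible. Member owes $350 (running OOP $350). Plan pays $350 − $350 = $0.
Claim 2 — $4,895: $2,286 finishes the deductible; $2,609 goes to coinsurance; 20% of $2,609 = $521.80. Member pays $2,807.80; OOP now $3,157.80. Insurer: $4,895 − $2,807.80 = $2,087.20.
Claim 3 — $586: deductible met; 20% of $586 = $117.20. Member pays $117.20; OOP now $3,275. Plan pays $586 − $117.20 = $468.80.
Claim 4 — $400: 20% coinsurance on $400 = $80. Member owes $80 (running OOP $3,355). Plan pays $400 − $80 = $320.
Insurer total: $0 + $2,087.20 + $468.80 + $320 = $2,876.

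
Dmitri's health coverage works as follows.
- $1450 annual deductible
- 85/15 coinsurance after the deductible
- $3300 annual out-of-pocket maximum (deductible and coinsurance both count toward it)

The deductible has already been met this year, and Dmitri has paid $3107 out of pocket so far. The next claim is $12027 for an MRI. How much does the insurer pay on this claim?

With the deductible met, the entire $12027 is subject to coinsurance.
Coinsurance: $12027 × 15% = $1804.05.
Year-to-date out-of-pocket would reach $3107 + $1804.05 = $4911.05, above the $3300 maximum, so the patient pays only $3300 − $3107 = $193.
The plan picks up $12027 − $193 = $11834.

$11834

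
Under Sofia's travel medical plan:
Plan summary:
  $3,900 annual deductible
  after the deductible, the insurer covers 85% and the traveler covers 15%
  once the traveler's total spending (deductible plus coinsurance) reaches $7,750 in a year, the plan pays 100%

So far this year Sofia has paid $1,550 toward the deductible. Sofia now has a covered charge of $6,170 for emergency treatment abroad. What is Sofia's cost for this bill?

$2,923

Deductible still to meet: $3,900 − $1,550 = $2,350.
That leaves $6,170 − $2,350 = $3,820 for coinsurance.
Coinsurance: $3,820 × 15% = $573.
Traveler responsibility before any cap: $2,350 + $573 = $2,923.
Year-to-date out-of-pocket becomes $1,550 + $2,923 = $4,473, still under the $7,750 maximum, so no cap applies.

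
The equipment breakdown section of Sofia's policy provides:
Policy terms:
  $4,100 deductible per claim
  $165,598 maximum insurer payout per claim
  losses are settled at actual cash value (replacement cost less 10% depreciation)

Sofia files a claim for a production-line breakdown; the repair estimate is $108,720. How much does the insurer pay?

Depreciate 10%: the covered value is $108,720 × 0.9 = $97,848.
Less the $4,100 deductible: $97,848 − $4,100 = $93,748.
$93,748 ≤ $165,598, so the limit doesn't bind; insurer pays $93,748.

$93,748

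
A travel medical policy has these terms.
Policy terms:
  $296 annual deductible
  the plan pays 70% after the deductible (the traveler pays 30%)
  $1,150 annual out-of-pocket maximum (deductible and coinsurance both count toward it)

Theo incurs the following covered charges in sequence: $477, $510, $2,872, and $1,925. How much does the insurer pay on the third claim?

$2,225.30

#1 ($477): $296 finishes the deductible; $181 goes to coinsurance; traveler's 30% is $54.30. Traveler owes $350.30 (running OOP $350.30). Plan pays $477 − $350.30 = $126.70.
#2 ($510): deductible met; 30% of $510 = $153. Traveler pays $153; OOP now $503.30. Insurer: $510 − $153 = $357.
#3 ($2,872): deductible already satisfied, so traveler's share is 30% × $2,872 = $861.60. That would push OOP to $1,364.90, over the $1,150 cap, so traveler pays $1,150 − $503.30 = $646.70. Plan pays $2,872 − $646.70 = $2,225.30.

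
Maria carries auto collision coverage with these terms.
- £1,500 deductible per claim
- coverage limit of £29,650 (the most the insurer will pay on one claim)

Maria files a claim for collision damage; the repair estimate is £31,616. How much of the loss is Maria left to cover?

Subtract the deductible: £31,616 − £1,500 = £30,116.
Since £30,116 > £29,650, the payout is capped at £29,650.
Driver's share is the uncovered remainder: £31,616 − £29,650 = £1,966.

£1,966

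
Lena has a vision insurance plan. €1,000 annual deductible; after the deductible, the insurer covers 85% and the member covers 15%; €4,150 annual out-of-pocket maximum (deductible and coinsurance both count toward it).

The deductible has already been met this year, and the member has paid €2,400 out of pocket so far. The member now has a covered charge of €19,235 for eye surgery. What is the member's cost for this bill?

With the deductible met, the entire €19,235 is subject to coinsurance.
Member's 15% share of €19,235 is €2,885.25.
That would bring total out-of-pocket to €5,285.25, past the €4,150 cap. The member is capped at €4,150 − €2,400 = €1,750 on this claim.

€1,750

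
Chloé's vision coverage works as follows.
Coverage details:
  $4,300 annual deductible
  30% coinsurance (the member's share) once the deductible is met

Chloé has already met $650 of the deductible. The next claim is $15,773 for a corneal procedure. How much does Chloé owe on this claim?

$7,286.90

Deductible still to meet: $4,300 − $650 = $3,650.
After the $3,650 deductible portion, $15,773 − $3,650 = $12,123 is subject to coinsurance.
Coinsurance: $12,123 × 30% = $3,636.90.
Member responsibility: $3,650 + $3,636.90 = $7,286.90.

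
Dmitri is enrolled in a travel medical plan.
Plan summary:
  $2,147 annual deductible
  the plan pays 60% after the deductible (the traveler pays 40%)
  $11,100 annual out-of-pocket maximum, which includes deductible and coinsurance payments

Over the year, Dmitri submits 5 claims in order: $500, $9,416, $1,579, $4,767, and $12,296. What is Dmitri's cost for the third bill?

Claim 1 ($500): all of it applies to the deductible. Cost to traveler: $500. OOP to date $500.
Claim 2 ($9,416): $1,647 to deductible, leaving $7,769; 40% of $7,769 = $3,107.60. Cost to traveler: $4,754.60. OOP to date $5,254.60.
Claim 3 ($1,579): deductible met; 40% of $1,579 = $631.60. Traveler owes $631.60 (running OOP $5,886.20).

$631.60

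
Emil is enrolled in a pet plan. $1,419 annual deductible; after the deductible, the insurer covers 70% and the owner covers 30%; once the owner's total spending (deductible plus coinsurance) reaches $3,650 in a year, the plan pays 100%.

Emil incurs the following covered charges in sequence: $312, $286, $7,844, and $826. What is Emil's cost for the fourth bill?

#1 ($312): fully absorbed by the deductible. Owner pays $312; OOP now $312.
#2 ($286): entire amount goes to the deductible. Owner pays $286; OOP now $598.
#3 ($7,844): deductible takes $821, $7,023 remains; coinsurance $7,023 × 30% = $2,106.90. Owner owes $2,927.90 (running OOP $3,525.90).
#4 ($826): 30% coinsurance on $826 = $247.80. That would push OOP to $3,773.70, over the $3,650 cap, so owner pays $3,650 − $3,525.90 = $124.10.

$124.10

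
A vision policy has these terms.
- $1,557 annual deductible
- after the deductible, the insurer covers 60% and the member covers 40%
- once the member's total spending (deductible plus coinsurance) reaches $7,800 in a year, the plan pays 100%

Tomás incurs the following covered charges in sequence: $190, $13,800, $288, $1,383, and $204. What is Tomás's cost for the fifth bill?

$81.60

Claim 1 — $190: fully absorbed by the deductible. Cost to member: $190. OOP to date $190.
Claim 2 — $13,800: deductible takes $1,367, $12,433 remains; coinsurance $12,433 × 40% = $4,973.20. Member pays $6,340.20; OOP now $6,530.20.
Claim 3 — $288: deductible met; 40% of $288 = $115.20. Member pays $115.20; OOP now $6,645.40.
Claim 4 — $1,383: 40% coinsurance on $1,383 = $553.20. Member owes $553.20 (running OOP $7,198.60).
Claim 5 — $204: deductible met; 40% of $204 = $81.60. Cost to member: $81.60. OOP to date $7,280.20.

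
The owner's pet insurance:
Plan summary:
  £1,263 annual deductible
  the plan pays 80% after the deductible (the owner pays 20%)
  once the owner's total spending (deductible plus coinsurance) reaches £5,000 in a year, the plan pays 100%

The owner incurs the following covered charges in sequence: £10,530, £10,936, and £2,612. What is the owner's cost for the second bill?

Bill 1, £10,530: deductible takes £1,263, £9,267 remains; 20% of £9,267 = £1,853.40. Owner owes £3,116.40 (running OOP £3,116.40).
Bill 2, £10,936: deductible already satisfied, so owner's share is 20% × £10,936 = £2,187.20. Adding that to £3,116.40 gives £5,303.60, past the £5,000 cap; owner pays only £5,000 − £3,116.40 = £1,883.60.

£1,883.60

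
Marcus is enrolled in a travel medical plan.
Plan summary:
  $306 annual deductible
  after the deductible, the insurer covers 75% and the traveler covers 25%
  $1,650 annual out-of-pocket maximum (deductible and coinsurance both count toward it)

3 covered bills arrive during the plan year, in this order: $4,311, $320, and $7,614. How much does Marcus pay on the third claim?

$262.75

Claim 1 — $4,311: deductible takes $306, $4,005 remains; traveler's 25% is $1,001.25. Traveler pays $1,307.25; OOP now $1,307.25.
Claim 2 — $320: deductible met; 25% of $320 = $80. Traveler pays $80; OOP now $1,387.25.
Claim 3 — $7,614: deductible met; 25% of $7,614 = $1,903.50. Adding that to $1,387.25 gives $3,290.75, past the $1,650 cap; traveler pays only $1,650 − $1,387.25 = $262.75.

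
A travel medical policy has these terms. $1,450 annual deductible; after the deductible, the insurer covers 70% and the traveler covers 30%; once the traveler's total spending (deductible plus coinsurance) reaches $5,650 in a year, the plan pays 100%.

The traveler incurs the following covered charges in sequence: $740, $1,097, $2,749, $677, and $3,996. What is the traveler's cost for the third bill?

$824.70

Claim 1 ($740): all of it applies to the deductible. Traveler pays $740; OOP now $740.
Claim 2 ($1,097): $710 to deductible, leaving $387; coinsurance $387 × 30% = $116.10. Traveler pays $826.10; OOP now $1,566.10.
Claim 3 ($2,749): deductible met; 30% of $2,749 = $824.70. Cost to traveler: $824.70. OOP to date $2,390.80.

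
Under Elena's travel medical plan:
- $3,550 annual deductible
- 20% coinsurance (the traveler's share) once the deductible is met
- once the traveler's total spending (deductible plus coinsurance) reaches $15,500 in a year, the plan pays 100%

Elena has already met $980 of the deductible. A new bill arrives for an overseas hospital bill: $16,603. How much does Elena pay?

$5,376.60

Deductible still to meet: $3,550 − $980 = $2,570.
The remaining $14,033 (= $16,603 − $2,570) moves to coinsurance.
20% of $14,033 = $2,806.60 falls to the traveler.
Traveler responsibility before any cap: $2,570 + $2,806.60 = $5,376.60.
Total out-of-pocket so far would be $980 + $5,376.60 = $6,356.60, below the $15,500 cap — no reduction.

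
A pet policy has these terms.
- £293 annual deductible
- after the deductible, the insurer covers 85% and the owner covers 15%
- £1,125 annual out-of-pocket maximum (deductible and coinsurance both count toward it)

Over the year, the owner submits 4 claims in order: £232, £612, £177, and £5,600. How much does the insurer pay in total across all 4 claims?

£5,496

Claim 1 (£232): all of it applies to the deductible. Cost to owner: £232. OOP to date £232. Insurer: £232 − £232 = £0.
Claim 2 (£612): deductible takes £61, £551 remains; coinsurance £551 × 15% = £82.65. Owner pays £143.65; OOP now £375.65. Insurer: £612 − £143.65 = £468.35.
Claim 3 (£177): deductible already satisfied, so owner's share is 15% × £177 = £26.55. Owner owes £26.55 (running OOP £402.20). Plan pays £177 − £26.55 = £150.45.
Claim 4 (£5,600): 15% coinsurance on £5,600 = £840. OOP would hit £1,242.20 > £1,125, so the cap limits the owner to £1,125 − £402.20 = £722.80. Plan pays £5,600 − £722.80 = £4,877.20.
Insurer total: £0 + £468.35 + £150.45 + £4,877.20 = £5,496.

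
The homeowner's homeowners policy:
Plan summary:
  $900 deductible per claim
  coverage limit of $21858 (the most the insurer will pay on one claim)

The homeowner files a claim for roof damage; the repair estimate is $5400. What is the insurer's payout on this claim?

$4500

Less the $900 deductible: $5400 − $900 = $4500.
$4500 ≤ $21858, so the limit doesn't bind; insurer pays $4500.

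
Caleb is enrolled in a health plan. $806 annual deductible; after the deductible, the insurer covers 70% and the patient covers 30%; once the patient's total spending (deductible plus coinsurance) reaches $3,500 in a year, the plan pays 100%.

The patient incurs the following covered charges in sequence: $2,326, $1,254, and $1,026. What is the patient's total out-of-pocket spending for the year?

$1,946

#1 ($2,326): $806 finishes the deductible; $1,520 goes to coinsurance; coinsurance $1,520 × 30% = $456. Patient pays $1,262; OOP now $1,262.
#2 ($1,254): deductible already satisfied, so patient's share is 30% × $1,254 = $376.20. Cost to patient: $376.20. OOP to date $1,638.20.
#3 ($1,026): 30% coinsurance on $1,026 = $307.80. Patient pays $307.80; OOP now $1,946.
Total paid by the patient: $1,262 + $376.20 + $307.80 = $1,946.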